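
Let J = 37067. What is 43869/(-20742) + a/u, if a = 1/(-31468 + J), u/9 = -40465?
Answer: -29817347157659/14098142528910 ≈ -2.1150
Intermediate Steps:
u = -364185 (u = 9*(-40465) = -364185)
a = 1/5599 (a = 1/(-31468 + 37067) = 1/5599 ≈ 0.00017860)
43869/(-20742) + a/u = 43869/(-20742) + (1/5599)/(-364185) = 43869*(-1/20742) + (1/5599)*(-1/364185) = -14623/6914 - 1/2039071815 = -29817347157659/14098142528910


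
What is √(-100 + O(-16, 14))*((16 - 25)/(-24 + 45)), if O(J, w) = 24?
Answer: -6*I*√19/7 ≈ -3.7362*I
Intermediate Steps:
√(-100 + O(-16, 14))*((16 - 25)/(-24 + 45)) = √(-100 + 24)*((16 - 25)/(-24 + 45)) = √(-76)*(-9/21) = (2*I*√19)*(-9*1/21) = (2*I*√19)*(-3/7) = -6*I*√19/7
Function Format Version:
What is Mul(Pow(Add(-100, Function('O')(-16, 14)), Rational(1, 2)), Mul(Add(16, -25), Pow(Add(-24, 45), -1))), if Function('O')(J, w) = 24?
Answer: Mul(Rational(-6, 7), I, Pow(19, Rational(1, 2))) ≈ Mul(-3.7362, I)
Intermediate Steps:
Mul(Pow(Add(-100, Function('O')(-16, 14)), Rational(1, 2)), Mul(Add(16, -25), Pow(Add(-24, 45), -1))) = Mul(Pow(Add(-100, 24), Rational(1, 2)), Mul(Add(16, -25), Pow(Add(-24, 45), -1))) = Mul(Pow(-76, Rational(1, 2)), Mul(-9, Pow(21, -1))) = Mul(Mul(2, I, Pow(19, Rational(1, 2))), Mul(-9, Rational(1, 21))) = Mul(Mul(2, I, Pow(19, Rational(1, 2))), Rational(-3, 7)) = Mul(Rational(-6, 7), I, Pow(19, Rational(1, 2)))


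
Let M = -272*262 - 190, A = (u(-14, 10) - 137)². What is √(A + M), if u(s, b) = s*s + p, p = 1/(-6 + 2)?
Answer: I*√1088039/4 ≈ 260.77*I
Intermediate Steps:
p = -¼ (p = 1/(-4) = -¼ ≈ -0.25000)
u(s, b) = -¼ + s² (u(s, b) = s*s - ¼ = s² - ¼ = -¼ + s²)
A = 55225/16 (A = ((-¼ + (-14)²) - 137)² = ((-¼ + 196) - 137)² = (783/4 - 137)² = (235/4)² = 55225/16 ≈ 3451.6)
M = -71454 (M = -71264 - 190 = -71454)
√(A + M) = √(55225/16 - 71454) = √(-1088039/16) = I*√1088039/4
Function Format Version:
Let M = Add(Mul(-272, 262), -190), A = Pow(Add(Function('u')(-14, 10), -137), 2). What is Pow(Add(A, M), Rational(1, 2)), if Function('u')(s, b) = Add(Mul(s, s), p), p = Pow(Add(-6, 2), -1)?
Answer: Mul(Rational(1, 4), I, Pow(1088039, Rational(1, 2))) ≈ Mul(260.77, I)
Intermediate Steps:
p = Rational(-1, 4) (p = Pow(-4, -1) = Rational(-1, 4) ≈ -0.25000)
Function('u')(s, b) = Add(Rational(-1, 4), Pow(s, 2)) (Function('u')(s, b) = Add(Mul(s, s), Rational(-1, 4)) = Add(Pow(s, 2), Rational(-1, 4)) = Add(Rational(-1, 4), Pow(s, 2)))
A = Rational(55225, 16) (A = Pow(Add(Add(Rational(-1, 4), Pow(-14, 2)), -137), 2) = Pow(Add(Add(Rational(-1, 4), 196), -137), 2) = Pow(Add(Rational(783, 4), -137), 2) = Pow(Rational(235, 4), 2) = Rational(55225, 16) ≈ 3451.6)
M = -71454 (M = Add(-71264, -190) = -71454)
Pow(Add(A, M), Rational(1, 2)) = Pow(Add(Rational(55225, 16), -71454), Rational(1, 2)) = Pow(Rational(-1088039, 16), Rational(1, 2)) = Mul(Rational(1, 4), I, Pow(1088039, Rational(1, 2)))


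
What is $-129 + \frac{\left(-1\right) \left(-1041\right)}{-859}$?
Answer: $- \frac{111852}{859} \approx -130.21$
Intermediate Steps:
$-129 + \frac{\left(-1\right) \left(-1041\right)}{-859} = -129 - \frac{1041}{859} = - \frac{111852}{859}$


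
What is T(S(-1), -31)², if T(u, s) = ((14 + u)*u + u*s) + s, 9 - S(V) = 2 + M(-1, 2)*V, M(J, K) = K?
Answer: 10609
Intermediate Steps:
S(V) = 7 - 2*V (S(V) = 9 - (2 + 2*V) = 9 + (-2 - 2*V) = 7 - 2*V)
T(u, s) = s + s*u + u*(14 + u) (T(u, s) = (u*(14 + u) + s*u) + s = (s*u + u*(14 + u)) + s = s + s*u + u*(14 + u))
T(S(-1), -31)² = (-31 + (7 - 2*(-1))² + 14*(7 - 2*(-1)) - 31*(7 - 2*(-1)))² = (-31 + (7 + 2)² + 14*(7 + 2) - 31*(7 + 2))² = (-31 + 9² + 14*9 - 31*9)² = (-31 + 81 + 126 - 279)² = (-103)² = 10609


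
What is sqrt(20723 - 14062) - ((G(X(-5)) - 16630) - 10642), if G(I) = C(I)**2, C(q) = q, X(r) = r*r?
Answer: 26647 + sqrt(6661) ≈ 26729.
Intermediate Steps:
X(r) = r**2
G(I) = I**2
sqrt(20723 - 14062) - ((G(X(-5)) - 16630) - 10642) = sqrt(20723 - 14062) - ((((-5)**2)**2 - 16630) - 10642) = sqrt(6661) - ((25**2 - 16630) - 10642) = sqrt(6661) - ((625 - 16630) - 10642) = sqrt(6661) - (-16005 - 10642) = sqrt(6661) - 1*(-26647) = sqrt(6661) + 26647 = 26647 + sqrt(6661)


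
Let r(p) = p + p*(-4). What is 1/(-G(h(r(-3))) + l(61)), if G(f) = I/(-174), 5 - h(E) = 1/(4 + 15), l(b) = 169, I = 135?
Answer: 58/9847 ≈ 0.0058901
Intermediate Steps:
r(p) = -3*p (r(p) = p - 4*p = -3*p)
h(E) = 94/19 (h(E) = 5 - 1/(4 + 15) = 5 - 1/19 = 94/19)
G(f) = -45/58 (G(f) = 135/(-174) = 135*(-1/174) = -45/58)
1/(-G(h(r(-3))) + l(61)) = 1/(-1*(-45/58) + 169) = 1/(45/58 + 169) = 1/(9847/58) = 58/9847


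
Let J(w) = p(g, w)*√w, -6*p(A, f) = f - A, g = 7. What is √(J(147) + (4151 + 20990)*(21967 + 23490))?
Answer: √(10285509933 - 1470*√3)/3 ≈ 33806.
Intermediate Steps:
p(A, f) = -f/6 + A/6 (p(A, f) = -(f - A)/6 = -f/6 + A/6)
J(w) = √w*(7/6 - w/6) (J(w) = (-w/6 + (⅙)*7)*√w = (-w/6 + 7/6)*√w = (7/6 - w/6)*√w = √w*(7/6 - w/6))
√(J(147) + (4151 + 20990)*(21967 + 23490)) = √(√147*(7 - 1*147)/6 + (4151 + 20990)*(21967 + 23490)) = √((7*√3)*(7 - 147)/6 + 25141*45457) = √((⅙)*(7*√3)*(-140) + 1142834437) = √(-490*√3/3 + 1142834437) = √(1142834437 - 490*√3/3)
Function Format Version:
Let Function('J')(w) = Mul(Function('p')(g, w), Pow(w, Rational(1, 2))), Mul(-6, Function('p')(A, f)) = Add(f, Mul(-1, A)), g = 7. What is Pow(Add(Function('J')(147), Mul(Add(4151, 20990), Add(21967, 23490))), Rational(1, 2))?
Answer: Mul(Rational(1, 3), Pow(Add(10285509933, Mul(-1470, Pow(3, Rational(1, 2)))), Rational(1, 2))) ≈ 33806.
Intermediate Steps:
Function('p')(A, f) = Add(Mul(Rational(-1, 6), f), Mul(Rational(1, 6), A)) (Function('p')(A, f) = Mul(Rational(-1, 6), Add(f, Mul(-1, A))) = Add(Mul(Rational(-1, 6), f), Mul(Rational(1, 6), A)))
Function('J')(w) = Mul(Pow(w, Rational(1, 2)), Add(Rational(7, 6), Mul(Rational(-1, 6), w))) (Function('J')(w) = Mul(Add(Mul(Rational(-1, 6), w), Mul(Rational(1, 6), 7)), Pow(w, Rational(1, 2))) = Mul(Add(Mul(Rational(-1, 6), w), Rational(7, 6)), Pow(w, Rational(1, 2))) = Mul(Add(Rational(7, 6), Mul(Rational(-1, 6), w)), Pow(w, Rational(1, 2))) = Mul(Pow(w, Rational(1, 2)), Add(Rational(7, 6), Mul(Rational(-1, 6), w))))
Pow(Add(Function('J')(147), Mul(Add(4151, 20990), Add(21967, 23490))), Rational(1, 2)) = Pow(Add(Mul(Rational(1, 6), Pow(147, Rational(1, 2)), Add(7, Mul(-1, 147))), Mul(Add(4151, 20990), Add(21967, 23490))), Rational(1, 2)) = Pow(Add(Mul(Rational(1, 6), Mul(7, Pow(3, Rational(1, 2))), Add(7, -147)), Mul(25141, 45457)), Rational(1, 2)) = Pow(Add(Mul(Rational(1, 6), Mul(7, Pow(3, Rational(1, 2))), -140), 1142834437), Rational(1, 2)) = Pow(Add(Mul(Rational(-490, 3), Pow(3, Rational(1, 2))), 1142834437), Rational(1, 2)) = Pow(Add(1142834437, Mul(Rational(-490, 3), Pow(3, Rational(1, 2)))), Rational(1, 2))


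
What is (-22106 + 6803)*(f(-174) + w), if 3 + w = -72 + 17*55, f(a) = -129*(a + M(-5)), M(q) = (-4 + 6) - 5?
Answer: -362573979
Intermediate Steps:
M(q) = -3 (M(q) = 2 - 5 = -3)
f(a) = 387 - 129*a (f(a) = -129*(a - 3) = -129*(-3 + a) = 387 - 129*a)
w = 860 (w = -3 + (-72 + 17*55) = -3 + (-72 + 935) = -3 + 863 = 860)
(-22106 + 6803)*(f(-174) + w) = (-22106 + 6803)*((387 - 129*(-174)) + 860) = -15303*((387 + 22446) + 860) = -15303*(22833 + 860) = -15303*23693 = -362573979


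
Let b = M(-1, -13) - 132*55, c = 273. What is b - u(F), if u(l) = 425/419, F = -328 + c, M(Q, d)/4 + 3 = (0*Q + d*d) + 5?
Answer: -2755769/419 ≈ -6577.0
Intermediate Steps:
M(Q, d) = 8 + 4*d² (M(Q, d) = -12 + 4*((0*Q + d*d) + 5) = -12 + 4*((0 + d²) + 5) = -12 + 4*(d² + 5) = -12 + 4*(5 + d²) = -12 + (20 + 4*d²) = 8 + 4*d²)
F = -55 (F = -328 + 273 = -55)
u(l) = 425/419 (u(l) = 425*(1/419) = 425/419)
b = -6576 (b = (8 + 4*(-13)²) - 132*55 = (8 + 4*169) - 7260 = (8 + 676) - 7260 = 684 - 7260 = -6576)
b - u(F) = -6576 - 1*425/419 = -6576 - 425/419 = -2755769/419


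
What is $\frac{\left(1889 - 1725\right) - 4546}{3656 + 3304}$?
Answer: $- \frac{2191}{3480} \approx -0.6296$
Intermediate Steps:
$\frac{\left(1889 - 1725\right) - 4546}{3656 + 3304} = \frac{164 - 4546}{6960} = \left(-4382\right) \frac{1}{6960} = - \frac{2191}{3480}$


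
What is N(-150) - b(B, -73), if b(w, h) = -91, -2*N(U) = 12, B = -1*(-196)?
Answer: 85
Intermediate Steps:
B = 196
N(U) = -6 (N(U) = -½*12 = -6)
N(-150) - b(B, -73) = -6 - 1*(-91) = -6 + 91 = 85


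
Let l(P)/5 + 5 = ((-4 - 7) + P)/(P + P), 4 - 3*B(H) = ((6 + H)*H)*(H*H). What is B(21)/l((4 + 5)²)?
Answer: 6751161/1850 ≈ 3649.3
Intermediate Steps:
B(H) = 4/3 - H³*(6 + H)/3 (B(H) = 4/3 - (6 + H)*H*H*H/3 = 4/3 - H*(6 + H)*H²/3 = 4/3 - H³*(6 + H)/3)
l(P) = -25 + 5*(-11 + P)/(2*P) (l(P) = -25 + 5*(((-4 - 7) + P)/(P + P)) = -25 + 5*((-11 + P)/((2*P))) = -25 + 5*((-11 + P)*(1/(2*P))) = -25 + 5*((-11 + P)/(2*P)) = -25 + 5*(-11 + P)/(2*P))
B(21)/l((4 + 5)²) = (4/3 - 2*21³ - ⅓*21⁴)/((5*(-11 - 9*(4 + 5)²)/(2*((4 + 5)²)))) = (4/3 - 2*9261 - ⅓*194481)/((5*(-11 - 9*9²)/(2*(9²)))) = (4/3 - 18522 - 64827)/(((5/2)*(-11 - 9*81)/81)) = -250043*162/(5*(-11 - 729))/3 = -250043/(3*((5/2)*(1/81)*(-740))) = -250043/(3*(-1850/81)) = -250043/3*(-81/1850) = 6751161/1850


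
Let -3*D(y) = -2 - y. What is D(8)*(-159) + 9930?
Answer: 9400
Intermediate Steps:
D(y) = ⅔ + y/3 (D(y) = -(-2 - y)/3 = ⅔ + y/3)
D(8)*(-159) + 9930 = (⅔ + (⅓)*8)*(-159) + 9930 = (⅔ + 8/3)*(-159) + 9930 = (10/3)*(-159) + 9930 = -530 + 9930 = 9400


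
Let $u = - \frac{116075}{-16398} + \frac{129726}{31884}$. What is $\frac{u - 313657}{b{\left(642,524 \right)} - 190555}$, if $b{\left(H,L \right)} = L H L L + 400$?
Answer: $- \frac{6832694294224}{2012243048673781779} \approx -3.3956 \cdot 10^{-6}$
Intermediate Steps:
$b{\left(H,L \right)} = 400 + H L^{3}$ ($b{\left(H,L \right)} = H L L L + 400 = H L^{2} L + 400 = H L^{3} + 400 = 400 + H L^{3}$)
$u = \frac{242840927}{21784743}$ ($u = \left(-116075\right) \left(- \frac{1}{16398}\right) + 129726 \cdot \frac{1}{31884} = \frac{116075}{16398} + \frac{21621}{5314} = \frac{242840927}{21784743} \approx 11.147$)
$\frac{u - 313657}{b{\left(642,524 \right)} - 190555} = \frac{\frac{242840927}{21784743} - 313657}{\left(400 + 642 \cdot 524^{3}\right) - 190555} = - \frac{6832694294224}{21784743 \left(\left(400 + 642 \cdot 143877824\right) - 190555\right)} = - \frac{6832694294224}{21784743 \left(\left(400 + 92369563008\right) - 190555\right)} = - \frac{6832694294224}{21784743 \left(92369563408 - 190555\right)} = - \frac{6832694294224}{21784743 \cdot 92369372853} = \left(- \frac{6832694294224}{21784743}\right) \frac{1}{92369372853} = - \frac{6832694294224}{2012243048673781779}$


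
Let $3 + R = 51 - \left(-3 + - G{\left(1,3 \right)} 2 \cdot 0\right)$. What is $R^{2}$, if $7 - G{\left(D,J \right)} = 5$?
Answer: $2601$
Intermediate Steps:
$G{\left(D,J \right)} = 2$ ($G{\left(D,J \right)} = 7 - 5 = 2$)
$R = 51$ ($R = -3 + \left(51 - \left(-3 + \left(-1\right) 2 \cdot 2 \cdot 0\right)\right) = -3 + \left(51 - \left(-3 - 0\right)\right) = -3 + \left(51 - \left(-3 + 0\right)\right) = -3 + \left(51 - -3\right) = -3 + \left(51 + 3\right) = -3 + 54 = 51$)
$R^{2} = 51^{2} = 2601$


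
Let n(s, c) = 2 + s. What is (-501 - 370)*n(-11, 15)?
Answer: 7839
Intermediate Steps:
(-501 - 370)*n(-11, 15) = (-501 - 370)*(2 - 11) = -871*(-9) = 7839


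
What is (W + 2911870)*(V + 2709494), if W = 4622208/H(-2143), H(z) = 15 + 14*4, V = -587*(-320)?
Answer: 612394937168652/71 ≈ 8.6253e+12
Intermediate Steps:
V = 187840
H(z) = 71 (H(z) = 15 + 56 = 71)
W = 4622208/71 ≈ 65102.
(W + 2911870)*(V + 2709494) = (4622208/71 + 2911870)*(187840 + 2709494) = (211364978/71)*2897334 = 612394937168652/71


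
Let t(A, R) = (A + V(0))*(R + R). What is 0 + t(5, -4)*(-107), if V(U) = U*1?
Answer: 4280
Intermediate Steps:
V(U) = U
t(A, R) = 2*A*R (t(A, R) = (A + 0)*(R + R) = A*(2*R) = 2*A*R)
0 + t(5, -4)*(-107) = 0 + (2*5*(-4))*(-107) = 0 - 40*(-107) = 0 + 4280 = 4280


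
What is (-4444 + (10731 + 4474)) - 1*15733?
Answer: -4972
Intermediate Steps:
(-4444 + (10731 + 4474)) - 1*15733 = (-4444 + 15205) - 15733 = 10761 - 15733 = -4972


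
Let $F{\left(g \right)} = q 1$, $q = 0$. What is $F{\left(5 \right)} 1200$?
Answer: $0$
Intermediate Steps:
$F{\left(g \right)} = 0$ ($F{\left(g \right)} = 0 \cdot 1 = 0$)
$F{\left(5 \right)} 1200 = 0 \cdot 1200 = 0$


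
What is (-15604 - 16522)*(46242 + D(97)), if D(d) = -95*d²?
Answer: 27230415238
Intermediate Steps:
(-15604 - 16522)*(46242 + D(97)) = (-15604 - 16522)*(46242 - 95*97²) = -32126*(46242 - 95*9409) = -32126*(46242 - 893855) = -32126*(-847613) = 27230415238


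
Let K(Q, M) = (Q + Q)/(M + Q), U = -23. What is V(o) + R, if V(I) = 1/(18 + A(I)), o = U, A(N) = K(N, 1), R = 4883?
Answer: 1079154/221 ≈ 4883.0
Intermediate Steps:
K(Q, M) = 2*Q/(M + Q) (K(Q, M) = (2*Q)/(M + Q) = 2*Q/(M + Q))
A(N) = 2*N/(1 + N)
o = -23
V(I) = 1/(18 + 2*I/(1 + I))
V(o) + R = (1 - 23)/(2*(9 + 10*(-23))) + 4883 = (½)*(-22)/(9 - 230) + 4883 = (½)*(-22)/(-221) + 4883 = (½)*(-1/221)*(-22) + 4883 = 11/221 + 4883 = 1079154/221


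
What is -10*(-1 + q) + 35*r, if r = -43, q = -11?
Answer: -1385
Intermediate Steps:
-10*(-1 + q) + 35*r = -10*(-1 - 11) + 35*(-43) = -10*(-12) - 1505 = 120 - 1505 = -1385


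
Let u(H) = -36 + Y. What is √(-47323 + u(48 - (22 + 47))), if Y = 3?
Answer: 2*I*√11839 ≈ 217.61*I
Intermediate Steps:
u(H) = -33 (u(H) = -36 + 3 = -33)
√(-47323 + u(48 - (22 + 47))) = √(-47323 - 33) = √(-47356) = 2*I*√11839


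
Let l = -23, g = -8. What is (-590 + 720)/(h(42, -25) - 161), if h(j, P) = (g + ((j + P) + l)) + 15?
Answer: -13/16 ≈ -0.81250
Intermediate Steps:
h(j, P) = -16 + P + j (h(j, P) = (-8 + ((j + P) - 23)) + 15 = (-8 + ((P + j) - 23)) + 15 = (-8 + (-23 + P + j)) + 15 = (-31 + P + j) + 15 = -16 + P + j)
(-590 + 720)/(h(42, -25) - 161) = (-590 + 720)/((-16 - 25 + 42) - 161) = 130/(1 - 161) = 130/(-160) = 130*(-1/160) = -13/16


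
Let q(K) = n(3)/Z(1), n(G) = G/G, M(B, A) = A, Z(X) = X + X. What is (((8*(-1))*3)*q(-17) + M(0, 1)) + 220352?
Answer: 220341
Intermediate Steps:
Z(X) = 2*X
n(G) = 1
q(K) = ½ (q(K) = 1/(2*1) = 1/2 = 1*(½) = ½)
(((8*(-1))*3)*q(-17) + M(0, 1)) + 220352 = (((8*(-1))*3)*(½) + 1) + 220352 = (-8*3*(½) + 1) + 220352 = (-24*½ + 1) + 220352 = (-12 + 1) + 220352 = -11 + 220352 = 220341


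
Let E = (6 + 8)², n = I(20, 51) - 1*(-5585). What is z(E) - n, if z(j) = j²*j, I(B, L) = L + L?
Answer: 7523849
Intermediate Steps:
I(B, L) = 2*L
n = 5687 (n = 2*51 - 1*(-5585) = 102 + 5585 = 5687)
E = 196 (E = 14² = 196)
z(j) = j³
z(E) - n = 196³ - 1*5687 = 7529536 - 5687 = 7523849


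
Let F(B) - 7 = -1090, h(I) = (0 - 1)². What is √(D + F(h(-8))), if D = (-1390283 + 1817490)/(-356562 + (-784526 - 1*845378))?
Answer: I*√4274417716376410/1986466 ≈ 32.912*I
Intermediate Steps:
h(I) = 1 (h(I) = (-1)² = 1)
F(B) = -1083 (F(B) = 7 - 1090 = -1083)
D = -427207/1986466 (D = 427207/(-356562 + (-784526 - 845378)) = 427207/(-356562 - 1629904) = 427207/(-1986466) = 427207*(-1/1986466) = -427207/1986466 ≈ -0.21506)
√(D + F(h(-8))) = √(-427207/1986466 - 1083) = √(-2151769885/1986466) = I*√4274417716376410/1986466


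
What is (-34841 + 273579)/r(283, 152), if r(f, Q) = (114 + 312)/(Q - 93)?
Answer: 7042771/213 ≈ 33065.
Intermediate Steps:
r(f, Q) = 426/(-93 + Q)
(-34841 + 273579)/r(283, 152) = (-34841 + 273579)/((426/(-93 + 152))) = 238738/((426/59)) = 238738/((426*(1/59))) = 238738/(426/59) = 238738*(59/426) = 7042771/213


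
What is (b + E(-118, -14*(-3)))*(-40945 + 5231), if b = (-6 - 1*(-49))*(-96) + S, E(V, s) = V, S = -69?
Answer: 154105910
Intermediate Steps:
b = -4197 (b = (-6 - 1*(-49))*(-96) - 69 = (-6 + 49)*(-96) - 69 = 43*(-96) - 69 = -4128 - 69 = -4197)
(b + E(-118, -14*(-3)))*(-40945 + 5231) = (-4197 - 118)*(-40945 + 5231) = -4315*(-35714) = 154105910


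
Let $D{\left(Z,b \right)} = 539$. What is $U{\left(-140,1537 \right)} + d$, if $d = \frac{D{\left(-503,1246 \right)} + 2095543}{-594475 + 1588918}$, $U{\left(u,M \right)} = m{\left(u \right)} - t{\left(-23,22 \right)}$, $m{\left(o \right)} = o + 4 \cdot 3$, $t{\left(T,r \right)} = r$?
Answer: $- \frac{49023456}{331481} \approx -147.89$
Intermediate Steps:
$m{\left(o \right)} = 12 + o$ ($m{\left(o \right)} = o + 12 = 12 + o$)
$U{\left(u,M \right)} = -10 + u$ ($U{\left(u,M \right)} = \left(12 + u\right) - 22 = -10 + u$)
$d = \frac{698694}{331481}$ ($d = \frac{539 + 2095543}{-594475 + 1588918} = \frac{2096082}{994443} = 2096082 \cdot \frac{1}{994443} = \frac{698694}{331481} \approx 2.1078$)
$U{\left(-140,1537 \right)} + d = \left(-10 - 140\right) + \frac{698694}{331481} = -150 + \frac{698694}{331481} = - \frac{49023456}{331481}$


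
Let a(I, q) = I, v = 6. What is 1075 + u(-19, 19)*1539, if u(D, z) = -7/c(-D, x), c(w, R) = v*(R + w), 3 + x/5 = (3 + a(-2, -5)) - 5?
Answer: 37991/32 ≈ 1187.2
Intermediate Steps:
x = -35 (x = -15 + 5*((3 - 2) - 5) = -15 + 5*(1 - 5) = -15 + 5*(-4) = -15 - 20 = -35)
c(w, R) = 6*R + 6*w (c(w, R) = 6*(R + w) = 6*R + 6*w)
u(D, z) = -7/(-210 - 6*D) (u(D, z) = -7/(6*(-35) + 6*(-D)) = -7/(-210 - 6*D))
1075 + u(-19, 19)*1539 = 1075 + (7/(6*(35 - 19)))*1539 = 1075 + ((7/6)/16)*1539 = 1075 + ((7/6)*(1/16))*1539 = 1075 + (7/96)*1539 = 1075 + 3591/32 = 37991/32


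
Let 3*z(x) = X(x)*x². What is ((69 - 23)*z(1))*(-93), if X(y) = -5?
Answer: 7130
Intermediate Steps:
z(x) = -5*x²/3 (z(x) = (-5*x²)/3 = -5*x²/3)
((69 - 23)*z(1))*(-93) = ((69 - 23)*(-5/3*1²))*(-93) = (46*(-5/3*1))*(-93) = (46*(-5/3))*(-93) = -230/3*(-93) = 7130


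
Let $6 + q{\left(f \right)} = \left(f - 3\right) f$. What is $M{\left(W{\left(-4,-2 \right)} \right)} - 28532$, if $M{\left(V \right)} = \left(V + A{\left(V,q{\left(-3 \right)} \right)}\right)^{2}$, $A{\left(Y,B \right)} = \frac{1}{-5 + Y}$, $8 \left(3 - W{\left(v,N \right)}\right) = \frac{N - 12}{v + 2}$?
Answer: $- \frac{965872463}{33856} \approx -28529.0$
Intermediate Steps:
$q{\left(f \right)} = -6 + f \left(-3 + f\right)$ ($q{\left(f \right)} = -6 + \left(f - 3\right) f = -6 + \left(-3 + f\right) f = -6 + f \left(-3 + f\right)$)
$W{\left(v,N \right)} = 3 - \frac{-12 + N}{8 \left(2 + v\right)}$ ($W{\left(v,N \right)} = 3 - \frac{\left(N - 12\right) \frac{1}{v + 2}}{8} = 3 - \frac{\left(-12 + N\right) \frac{1}{2 + v}}{8} = 3 - \frac{\frac{1}{2 + v} \left(-12 + N\right)}{8} = 3 - \frac{-12 + N}{8 \left(2 + v\right)}$)
$M{\left(V \right)} = \left(V + \frac{1}{-5 + V}\right)^{2}$
$M{\left(W{\left(-4,-2 \right)} \right)} - 28532 = \left(\frac{60 - -2 + 24 \left(-4\right)}{8 \left(2 - 4\right)} + \frac{1}{-5 + \frac{60 - -2 + 24 \left(-4\right)}{8 \left(2 - 4\right)}}\right)^{2} - 28532 = \left(\frac{60 + 2 - 96}{8 \left(-2\right)} + \frac{1}{-5 + \frac{60 + 2 - 96}{8 \left(-2\right)}}\right)^{2} - 28532 = \left(\frac{1}{8} \left(- \frac{1}{2}\right) \left(-34\right) + \frac{1}{-5 + \frac{1}{8} \left(- \frac{1}{2}\right) \left(-34\right)}\right)^{2} - 28532 = \left(\frac{17}{8} + \frac{1}{-5 + \frac{17}{8}}\right)^{2} - 28532 = \left(\frac{17}{8} + \frac{1}{- \frac{23}{8}}\right)^{2} - 28532 = \left(\frac{17}{8} - \frac{8}{23}\right)^{2} - 28532 = \left(\frac{327}{184}\right)^{2} - 28532 = \frac{106929}{33856} - 28532 = - \frac{965872463}{33856}$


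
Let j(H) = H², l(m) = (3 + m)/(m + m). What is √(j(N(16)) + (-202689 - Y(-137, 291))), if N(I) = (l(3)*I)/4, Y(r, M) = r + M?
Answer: I*√202827 ≈ 450.36*I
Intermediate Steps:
l(m) = (3 + m)/(2*m) (l(m) = (3 + m)/((2*m)) = (3 + m)*(1/(2*m)) = (3 + m)/(2*m))
Y(r, M) = M + r
N(I) = I/4 (N(I) = (((½)*(3 + 3)/3)*I)/4 = (((½)*(⅓)*6)*I)*(¼) = (1*I)*(¼) = I*(¼) = I/4)
√(j(N(16)) + (-202689 - Y(-137, 291))) = √(((¼)*16)² + (-202689 - (291 - 137))) = √(4² + (-202689 - 1*154)) = √(16 + (-202689 - 154)) = √(16 - 202843) = √(-202827) = I*√202827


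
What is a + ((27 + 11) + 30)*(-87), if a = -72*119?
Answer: -14484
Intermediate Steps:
a = -8568
a + ((27 + 11) + 30)*(-87) = -8568 + ((27 + 11) + 30)*(-87) = -8568 + (38 + 30)*(-87) = -8568 + 68*(-87) = -8568 - 5916 = -14484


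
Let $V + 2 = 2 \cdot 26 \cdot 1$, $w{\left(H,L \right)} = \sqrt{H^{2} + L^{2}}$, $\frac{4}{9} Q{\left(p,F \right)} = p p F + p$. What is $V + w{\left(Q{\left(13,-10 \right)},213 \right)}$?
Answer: $50 + \frac{3 \sqrt{25391617}}{4} \approx 3829.3$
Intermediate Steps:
$Q{\left(p,F \right)} = \frac{9 p}{4} + \frac{9 F p^{2}}{4}$ ($Q{\left(p,F \right)} = \frac{9 \left(p p F + p\right)}{4} = \frac{9 \left(p^{2} F + p\right)}{4} = \frac{9 \left(F p^{2} + p\right)}{4} = \frac{9 \left(p + F p^{2}\right)}{4} = \frac{9 p}{4} + \frac{9 F p^{2}}{4}$)
$V = 50$ ($V = -2 + 2 \cdot 26 \cdot 1 = -2 + 52 \cdot 1 = -2 + 52 = 50$)
$V + w{\left(Q{\left(13,-10 \right)},213 \right)} = 50 + \sqrt{\left(\frac{9}{4} \cdot 13 \left(1 - 130\right)\right)^{2} + 213^{2}} = 50 + \sqrt{\left(\frac{9}{4} \cdot 13 \left(1 - 130\right)\right)^{2} + 45369} = 50 + \sqrt{\left(\frac{9}{4} \cdot 13 \left(-129\right)\right)^{2} + 45369} = 50 + \sqrt{\left(- \frac{15093}{4}\right)^{2} + 45369} = 50 + \sqrt{\frac{227798649}{16} + 45369} = 50 + \sqrt{\frac{228524553}{16}} = 50 + \frac{3 \sqrt{25391617}}{4}$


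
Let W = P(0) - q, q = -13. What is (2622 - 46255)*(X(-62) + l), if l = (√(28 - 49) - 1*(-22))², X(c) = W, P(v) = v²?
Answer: -20769308 - 1919852*I*√21 ≈ -2.0769e+7 - 8.7979e+6*I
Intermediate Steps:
W = 13 (W = 0² - 1*(-13) = 0 + 13 = 13)
X(c) = 13
l = (22 + I*√21)² (l = (√(-21) + 22)² = (I*√21 + 22)² = (22 + I*√21)² ≈ 463.0 + 201.63*I)
(2622 - 46255)*(X(-62) + l) = (2622 - 46255)*(13 + (22 + I*√21)²) = -43633*(13 + (22 + I*√21)²) = -567229 - 43633*(22 + I*√21)²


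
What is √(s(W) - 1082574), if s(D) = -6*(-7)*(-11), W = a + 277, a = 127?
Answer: 2*I*√270759 ≈ 1040.7*I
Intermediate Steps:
W = 404 (W = 127 + 277 = 404)
s(D) = -462 (s(D) = 42*(-11) = -462)
√(s(W) - 1082574) = √(-462 - 1082574) = √(-1083036) = 2*I*√270759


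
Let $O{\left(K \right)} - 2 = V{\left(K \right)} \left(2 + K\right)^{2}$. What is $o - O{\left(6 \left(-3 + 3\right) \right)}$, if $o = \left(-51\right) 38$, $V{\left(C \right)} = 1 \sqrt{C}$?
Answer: $-1940$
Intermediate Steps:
$V{\left(C \right)} = \sqrt{C}$
$O{\left(K \right)} = 2 + \sqrt{K} \left(2 + K\right)^{2}$
$o = -1938$
$o - O{\left(6 \left(-3 + 3\right) \right)} = -1938 - \left(2 + \sqrt{6 \left(-3 + 3\right)} \left(2 + 6 \left(-3 + 3\right)\right)^{2}\right) = -1938 - \left(2 + \sqrt{6 \cdot 0} \left(2 + 6 \cdot 0\right)^{2}\right) = -1938 - \left(2 + \sqrt{0} \left(2 + 0\right)^{2}\right) = -1938 - \left(2 + 0 \cdot 2^{2}\right) = -1938 - \left(2 + 0 \cdot 4\right) = -1938 - \left(2 + 0\right) = -1938 - 2 = -1940$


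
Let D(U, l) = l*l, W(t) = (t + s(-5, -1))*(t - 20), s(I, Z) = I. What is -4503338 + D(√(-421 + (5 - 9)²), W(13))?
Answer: -4500202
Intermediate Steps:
W(t) = (-20 + t)*(-5 + t) (W(t) = (t - 5)*(t - 20) = (-5 + t)*(-20 + t) = (-20 + t)*(-5 + t))
D(U, l) = l²
-4503338 + D(√(-421 + (5 - 9)²), W(13)) = -4503338 + (100 + 13² - 25*13)² = -4503338 + (100 + 169 - 325)² = -4503338 + (-56)² = -4503338 + 3136 = -4500202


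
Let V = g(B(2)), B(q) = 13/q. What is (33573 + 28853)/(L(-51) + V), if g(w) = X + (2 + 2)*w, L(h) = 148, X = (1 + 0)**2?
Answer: 8918/25 ≈ 356.72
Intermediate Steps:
X = 1 (X = 1**2 = 1)
g(w) = 1 + 4*w (g(w) = 1 + (2 + 2)*w = 1 + 4*w)
V = 27 (V = 1 + 4*(13/2) = 1 + 26 = 27)
(33573 + 28853)/(L(-51) + V) = (33573 + 28853)/(148 + 27) = 62426/175 = 62426*(1/175) = 8918/25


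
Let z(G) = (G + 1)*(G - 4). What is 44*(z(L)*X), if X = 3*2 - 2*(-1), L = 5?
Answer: 2112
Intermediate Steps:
z(G) = (1 + G)*(-4 + G)
X = 8 (X = 6 + 2 = 8)
44*(z(L)*X) = 44*((-4 + 5**2 - 3*5)*8) = 44*((-4 + 25 - 15)*8) = 44*(6*8) = 44*48 = 2112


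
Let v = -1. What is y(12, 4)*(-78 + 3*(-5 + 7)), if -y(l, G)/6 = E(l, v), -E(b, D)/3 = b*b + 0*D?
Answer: -186624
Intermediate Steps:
E(b, D) = -3*b**2 (E(b, D) = -3*(b*b + 0*D) = -3*(b**2 + 0) = -3*b**2)
y(l, G) = 18*l**2 (y(l, G) = -(-18)*l**2 = 18*l**2)
y(12, 4)*(-78 + 3*(-5 + 7)) = (18*12**2)*(-78 + 3*(-5 + 7)) = (18*144)*(-78 + 3*2) = 2592*(-78 + 6) = 2592*(-72) = -186624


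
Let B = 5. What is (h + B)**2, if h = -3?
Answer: 4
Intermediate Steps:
(h + B)**2 = (-3 + 5)**2 = 2**2 = 4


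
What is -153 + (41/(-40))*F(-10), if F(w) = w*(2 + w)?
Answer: -235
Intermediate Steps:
-153 + (41/(-40))*F(-10) = -153 + (41/(-40))*(-10*(2 - 10)) = -153 + (41*(-1/40))*(-10*(-8)) = -153 - 41/40*80 = -153 - 82 = -235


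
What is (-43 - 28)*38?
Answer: -2698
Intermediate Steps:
(-43 - 28)*38 = -71*38 = -2698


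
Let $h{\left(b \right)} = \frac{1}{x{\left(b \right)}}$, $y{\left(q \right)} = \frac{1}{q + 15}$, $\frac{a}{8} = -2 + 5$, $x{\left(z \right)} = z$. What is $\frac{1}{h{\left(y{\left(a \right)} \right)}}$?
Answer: $\frac{1}{39} \approx 0.025641$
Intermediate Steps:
$a = 24$ ($a = 8 \left(-2 + 5\right) = 8 \cdot 3 = 24$)
$y{\left(q \right)} = \frac{1}{15 + q}$
$h{\left(b \right)} = \frac{1}{b}$
$\frac{1}{h{\left(y{\left(a \right)} \right)}} = \frac{1}{\frac{1}{\frac{1}{15 + 24}}} = \frac{1}{\frac{1}{\frac{1}{39}}} = \frac{1}{39}$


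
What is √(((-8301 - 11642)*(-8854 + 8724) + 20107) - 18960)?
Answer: 3*√288193 ≈ 1610.5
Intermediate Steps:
√(((-8301 - 11642)*(-8854 + 8724) + 20107) - 18960) = √((-19943*(-130) + 20107) - 18960) = √((2592590 + 20107) - 18960) = √(2612697 - 18960) = √2593737 = 3*√288193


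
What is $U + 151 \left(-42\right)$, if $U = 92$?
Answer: $-6250$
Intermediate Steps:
$U + 151 \left(-42\right) = 92 + 151 \left(-42\right) = 92 - 6342 = -6250$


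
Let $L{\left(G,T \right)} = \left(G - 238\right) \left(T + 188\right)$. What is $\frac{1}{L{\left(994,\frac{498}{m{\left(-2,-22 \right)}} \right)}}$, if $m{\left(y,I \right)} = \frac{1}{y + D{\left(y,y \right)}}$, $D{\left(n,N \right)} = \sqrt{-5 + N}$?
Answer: $- \frac{101}{225750294} - \frac{83 i \sqrt{7}}{301000392} \approx -4.474 \cdot 10^{-7} - 7.2956 \cdot 10^{-7} i$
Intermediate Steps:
$m{\left(y,I \right)} = \frac{1}{y + \sqrt{-5 + y}}$
$L{\left(G,T \right)} = \left(-238 + G\right) \left(188 + T\right)$
$\frac{1}{L{\left(994,\frac{498}{m{\left(-2,-22 \right)}} \right)}} = \frac{1}{-44744 - 238 \frac{498}{\frac{1}{-2 + \sqrt{-5 - 2}}} + 188 \cdot 994 + 994 \frac{498}{\frac{1}{-2 + \sqrt{-5 - 2}}}} = \frac{1}{-44744 - 238 \frac{498}{\frac{1}{-2 + \sqrt{-7}}} + 186872 + 994 \frac{498}{\frac{1}{-2 + \sqrt{-7}}}} = \frac{1}{-44744 - 238 \frac{498}{\frac{1}{-2 + i \sqrt{7}}} + 186872 + 994 \frac{498}{\frac{1}{-2 + i \sqrt{7}}}} = \frac{1}{-44744 - 238 \cdot 498 \left(-2 + i \sqrt{7}\right) + 186872 + 994 \cdot 498 \left(-2 + i \sqrt{7}\right)} = \frac{1}{-44744 - 238 \left(-996 + 498 i \sqrt{7}\right) + 186872 + 994 \left(-996 + 498 i \sqrt{7}\right)} = \frac{1}{-44744 + \left(237048 - 118524 i \sqrt{7}\right) + 186872 - \left(990024 - 495012 i \sqrt{7}\right)} = \frac{1}{-610848 + 376488 i \sqrt{7}}$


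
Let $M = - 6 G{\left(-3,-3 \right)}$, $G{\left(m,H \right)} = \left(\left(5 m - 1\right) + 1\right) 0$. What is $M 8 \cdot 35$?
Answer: $0$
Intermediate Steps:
$G{\left(m,H \right)} = 0$ ($G{\left(m,H \right)} = \left(\left(-1 + 5 m\right) + 1\right) 0 = 5 m 0 = 0$)
$M = 0$ ($M = \left(-6\right) 0 = 0$)
$M 8 \cdot 35 = 0 \cdot 8 \cdot 35 = 0 \cdot 35 = 0$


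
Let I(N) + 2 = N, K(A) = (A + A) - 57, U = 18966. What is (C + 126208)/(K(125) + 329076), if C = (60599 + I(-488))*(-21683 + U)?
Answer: -163189945/329269 ≈ -495.61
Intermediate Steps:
K(A) = -57 + 2*A (K(A) = 2*A - 57 = -57 + 2*A)
I(N) = -2 + N
C = -163316153 (C = (60599 + (-2 - 488))*(-21683 + 18966) = (60599 - 490)*(-2717) = 60109*(-2717) = -163316153)
(C + 126208)/(K(125) + 329076) = (-163316153 + 126208)/((-57 + 2*125) + 329076) = -163189945/((-57 + 250) + 329076) = -163189945/(193 + 329076) = -163189945/329269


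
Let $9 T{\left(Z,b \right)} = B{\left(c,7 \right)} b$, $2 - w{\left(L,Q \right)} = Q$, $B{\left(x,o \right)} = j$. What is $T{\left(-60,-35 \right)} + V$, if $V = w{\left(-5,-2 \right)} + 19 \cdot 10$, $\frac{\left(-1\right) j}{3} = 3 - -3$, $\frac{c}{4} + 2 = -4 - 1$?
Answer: $264$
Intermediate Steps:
$c = -28$ ($c = -8 + 4 \left(-4 - 1\right) = -8 + 4 \left(-5\right) = -8 - 20 = -28$)
$j = -18$ ($j = - 3 \left(3 - -3\right) = - 3 \left(3 + 3\right) = \left(-3\right) 6 = -18$)
$B{\left(x,o \right)} = -18$
$w{\left(L,Q \right)} = 2 - Q$
$T{\left(Z,b \right)} = - 2 b$ ($T{\left(Z,b \right)} = \frac{\left(-18\right) b}{9} = - 2 b$)
$V = 194$ ($V = \left(2 - -2\right) + 19 \cdot 10 = \left(2 + 2\right) + 190 = 4 + 190 = 194$)
$T{\left(-60,-35 \right)} + V = \left(-2\right) \left(-35\right) + 194 = 70 + 194 = 264$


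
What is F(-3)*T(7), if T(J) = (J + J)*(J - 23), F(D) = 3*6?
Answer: -4032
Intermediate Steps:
F(D) = 18
T(J) = 2*J*(-23 + J) (T(J) = (2*J)*(-23 + J) = 2*J*(-23 + J))
F(-3)*T(7) = 18*(2*7*(-23 + 7)) = 18*(2*7*(-16)) = 18*(-224) = -4032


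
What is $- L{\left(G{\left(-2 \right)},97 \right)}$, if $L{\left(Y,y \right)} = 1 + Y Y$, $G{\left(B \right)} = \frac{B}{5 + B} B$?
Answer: $- \frac{25}{9} \approx -2.7778$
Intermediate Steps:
$G{\left(B \right)} = \frac{B^{2}}{5 + B}$
$L{\left(Y,y \right)} = 1 + Y^{2}$
$- L{\left(G{\left(-2 \right)},97 \right)} = - (1 + \left(\frac{\left(-2\right)^{2}}{5 - 2}\right)^{2}) = - (1 + \left(\frac{4}{3}\right)^{2}) = - (1 + \frac{16}{9}) = \left(-1\right) \frac{25}{9} = - \frac{25}{9}$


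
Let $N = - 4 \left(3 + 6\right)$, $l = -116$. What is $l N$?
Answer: $4176$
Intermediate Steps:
$N = -36$ ($N = \left(-4\right) 9 = -36$)
$l N = \left(-116\right) \left(-36\right) = 4176$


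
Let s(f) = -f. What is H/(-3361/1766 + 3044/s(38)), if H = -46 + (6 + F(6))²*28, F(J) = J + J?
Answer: -302858404/2751711 ≈ -110.06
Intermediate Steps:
F(J) = 2*J
H = 9026 (H = -46 + (6 + 2*6)²*28 = -46 + (6 + 12)²*28 = -46 + 18²*28 = -46 + 324*28 = -46 + 9072 = 9026)
H/(-3361/1766 + 3044/s(38)) = 9026/(-3361/1766 + 3044/((-1*38))) = 9026/(-3361*1/1766 + 3044/(-38)) = 9026/(-3361/1766 + 3044*(-1/38)) = 9026/(-3361/1766 - 1522/19) = 9026/(-2751711/33554) = 9026*(-33554/2751711) = -302858404/2751711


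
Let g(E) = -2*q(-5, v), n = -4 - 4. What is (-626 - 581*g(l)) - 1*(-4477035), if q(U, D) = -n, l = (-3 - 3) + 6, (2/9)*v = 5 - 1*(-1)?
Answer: 4485705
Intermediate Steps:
n = -8
v = 27 (v = 9*(5 - 1*(-1))/2 = 9*(5 + 1)/2 = (9/2)*6 = 27)
l = 0 (l = -6 + 6 = 0)
q(U, D) = 8 (q(U, D) = -1*(-8) = 8)
g(E) = -16 (g(E) = -2*8 = -16)
(-626 - 581*g(l)) - 1*(-4477035) = (-626 - 581*(-16)) - 1*(-4477035) = (-626 + 9296) + 4477035 = 8670 + 4477035 = 4485705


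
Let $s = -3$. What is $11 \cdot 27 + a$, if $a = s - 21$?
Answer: $273$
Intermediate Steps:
$a = -24$ ($a = -3 - 21 = -24$)
$11 \cdot 27 + a = 11 \cdot 27 - 24 = 297 - 24 = 273$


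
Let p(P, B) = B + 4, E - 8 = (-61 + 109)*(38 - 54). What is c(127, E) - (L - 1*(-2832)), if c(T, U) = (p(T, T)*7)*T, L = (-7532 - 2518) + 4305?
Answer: 119372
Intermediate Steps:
L = -5745 (L = -10050 + 4305 = -5745)
E = -760 (E = 8 + (-61 + 109)*(38 - 54) = 8 + 48*(-16) = 8 - 768 = -760)
p(P, B) = 4 + B
c(T, U) = T*(28 + 7*T) (c(T, U) = ((4 + T)*7)*T = (28 + 7*T)*T = T*(28 + 7*T))
c(127, E) - (L - 1*(-2832)) = 7*127*(4 + 127) - (-5745 - 1*(-2832)) = 7*127*131 - (-5745 + 2832) = 116459 - 1*(-2913) = 116459 + 2913 = 119372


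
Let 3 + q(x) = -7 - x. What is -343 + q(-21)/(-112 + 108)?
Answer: -1383/4 ≈ -345.75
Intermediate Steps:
q(x) = -10 - x (q(x) = -3 + (-7 - x) = -10 - x)
-343 + q(-21)/(-112 + 108) = -343 + (-10 - 1*(-21))/(-112 + 108) = -343 + (-10 + 21)/(-4) = -343 + 11*(-¼) = -343 - 11/4 = -1383/4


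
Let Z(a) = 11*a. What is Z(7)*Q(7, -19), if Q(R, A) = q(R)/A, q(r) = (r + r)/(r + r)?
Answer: -77/19 ≈ -4.0526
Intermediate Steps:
q(r) = 1 (q(r) = (2*r)/((2*r)) = (2*r)*(1/(2*r)) = 1)
Q(R, A) = 1/A
Z(7)*Q(7, -19) = (11*7)/(-19) = 77*(-1/19) = -77/19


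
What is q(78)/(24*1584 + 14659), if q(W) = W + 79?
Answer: 157/52675 ≈ 0.0029805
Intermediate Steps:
q(W) = 79 + W
q(78)/(24*1584 + 14659) = (79 + 78)/(24*1584 + 14659) = 157/(38016 + 14659) = 157/52675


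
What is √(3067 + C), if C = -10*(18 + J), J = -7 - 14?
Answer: √3097 ≈ 55.651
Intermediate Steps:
J = -21
C = 30 (C = -10*(18 - 21) = -10*(-3) = 30)
√(3067 + C) = √(3067 + 30) = √3097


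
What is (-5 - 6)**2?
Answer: 121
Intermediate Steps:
(-5 - 6)**2 = (-11)**2 = 121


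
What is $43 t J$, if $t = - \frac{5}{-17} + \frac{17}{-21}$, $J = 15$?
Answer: $- \frac{39560}{119} \approx -332.44$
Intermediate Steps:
$t = - \frac{184}{357}$ ($t = \left(-5\right) \left(- \frac{1}{17}\right) + 17 \left(- \frac{1}{21}\right) = \frac{5}{17} - \frac{17}{21} = - \frac{184}{357} \approx -0.51541$)
$43 t J = 43 \left(- \frac{184}{357}\right) 15 = \left(- \frac{7912}{357}\right) 15 = - \frac{39560}{119}$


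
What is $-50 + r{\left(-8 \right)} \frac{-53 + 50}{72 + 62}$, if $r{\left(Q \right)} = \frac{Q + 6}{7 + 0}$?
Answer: $- \frac{23447}{469} \approx -49.994$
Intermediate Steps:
$r{\left(Q \right)} = \frac{6}{7} + \frac{Q}{7}$ ($r{\left(Q \right)} = \frac{6 + Q}{7} = \left(6 + Q\right) \frac{1}{7} = \frac{6}{7} + \frac{Q}{7}$)
$-50 + r{\left(-8 \right)} \frac{-53 + 50}{72 + 62} = -50 + \left(\frac{6}{7} + \frac{1}{7} \left(-8\right)\right) \frac{-53 + 50}{72 + 62} = -50 + \left(\frac{6}{7} - \frac{8}{7}\right) \left(- \frac{3}{134}\right) = -50 - \frac{2 \left(\left(-3\right) \frac{1}{134}\right)}{7} = -50 - - \frac{3}{469} = -50 + \frac{3}{469} = - \frac{23447}{469}$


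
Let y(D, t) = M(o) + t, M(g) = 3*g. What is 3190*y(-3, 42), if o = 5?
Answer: 181830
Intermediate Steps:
y(D, t) = 15 + t (y(D, t) = 3*5 + t = 15 + t)
3190*y(-3, 42) = 3190*(15 + 42) = 3190*57 = 181830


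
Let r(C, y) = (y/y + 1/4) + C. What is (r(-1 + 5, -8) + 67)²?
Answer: 83521/16 ≈ 5220.1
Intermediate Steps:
r(C, y) = 5/4 + C (r(C, y) = (1 + 1*(¼)) + C = (1 + ¼) + C = 5/4 + C)
(r(-1 + 5, -8) + 67)² = ((5/4 + (-1 + 5)) + 67)² = ((5/4 + 4) + 67)² = (21/4 + 67)² = (289/4)² = 83521/16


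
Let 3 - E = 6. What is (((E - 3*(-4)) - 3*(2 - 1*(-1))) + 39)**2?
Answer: 1521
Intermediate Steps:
E = -3 (E = 3 - 1*6 = 3 - 6 = -3)
(((E - 3*(-4)) - 3*(2 - 1*(-1))) + 39)**2 = (((-3 - 3*(-4)) - 3*(2 - 1*(-1))) + 39)**2 = (((-3 + 12) - 3*(2 + 1)) + 39)**2 = ((9 - 3*3) + 39)**2 = ((9 - 9) + 39)**2 = (0 + 39)**2 = 39**2 = 1521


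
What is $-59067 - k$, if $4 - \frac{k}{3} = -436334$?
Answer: $-1368081$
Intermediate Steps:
$k = 1309014$ ($k = 12 - -1309002 = 12 + 1309002 = 1309014$)
$-59067 - k = -59067 - 1309014 = -1368081$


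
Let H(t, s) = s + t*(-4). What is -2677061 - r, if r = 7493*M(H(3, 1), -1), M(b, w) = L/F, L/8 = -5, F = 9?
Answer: -23793829/9 ≈ -2.6438e+6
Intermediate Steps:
H(t, s) = s - 4*t
L = -40 (L = 8*(-5) = -40)
M(b, w) = -40/9
r = -299720/9 (r = 7493*(-40/9) = -299720/9 ≈ -33302.)
-2677061 - r = -2677061 - 1*(-299720/9) = -2677061 + 299720/9 = -23793829/9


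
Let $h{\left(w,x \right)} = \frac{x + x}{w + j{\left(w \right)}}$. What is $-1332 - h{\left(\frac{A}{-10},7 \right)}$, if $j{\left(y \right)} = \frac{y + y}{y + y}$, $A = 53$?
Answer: $- \frac{57136}{43} \approx -1328.7$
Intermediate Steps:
$j{\left(y \right)} = 1$ ($j{\left(y \right)} = \frac{2 y}{2 y} = 2 y \frac{1}{2 y} = 1$)
$h{\left(w,x \right)} = \frac{2 x}{1 + w}$ ($h{\left(w,x \right)} = \frac{x + x}{w + 1} = \frac{2 x}{1 + w}$)
$-1332 - h{\left(\frac{A}{-10},7 \right)} = -1332 - 2 \cdot 7 \frac{1}{1 + \frac{53}{-10}} = -1332 - 2 \cdot 7 \frac{1}{1 + 53 \left(- \frac{1}{10}\right)} = -1332 - 2 \cdot 7 \frac{1}{1 - \frac{53}{10}} = -1332 - 2 \cdot 7 \frac{1}{- \frac{43}{10}} = -1332 - 2 \cdot 7 \left(- \frac{10}{43}\right) = -1332 - - \frac{140}{43} = -1332 + \frac{140}{43} = - \frac{57136}{43}$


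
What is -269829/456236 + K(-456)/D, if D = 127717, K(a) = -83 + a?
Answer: -34707661597/58269093212 ≈ -0.59564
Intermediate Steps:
-269829/456236 + K(-456)/D = -269829/456236 + (-83 - 456)/127717 = -269829*1/456236 - 539*1/127717 = -269829/456236 - 539/127717 = -34707661597/58269093212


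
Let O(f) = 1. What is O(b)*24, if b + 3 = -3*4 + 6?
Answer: 24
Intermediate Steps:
b = -9 (b = -3 + (-3*4 + 6) = -3 + (-12 + 6) = -3 - 6 = -9)
O(b)*24 = 1*24 = 24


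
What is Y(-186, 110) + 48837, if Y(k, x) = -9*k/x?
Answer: 2686872/55 ≈ 48852.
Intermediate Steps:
Y(k, x) = -9*k/x
Y(-186, 110) + 48837 = -9*(-186)/110 + 48837 = -9*(-186)*1/110 + 48837 = 837/55 + 48837 = 2686872/55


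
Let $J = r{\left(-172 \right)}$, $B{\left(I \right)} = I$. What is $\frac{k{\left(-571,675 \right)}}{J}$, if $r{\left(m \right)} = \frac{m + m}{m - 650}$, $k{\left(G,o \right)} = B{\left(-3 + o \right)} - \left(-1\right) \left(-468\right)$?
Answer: $\frac{20961}{43} \approx 487.46$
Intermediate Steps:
$k{\left(G,o \right)} = -471 + o$ ($k{\left(G,o \right)} = \left(-3 + o\right) - \left(-1\right) \left(-468\right) = \left(-3 + o\right) - 468 = -471 + o$)
$r{\left(m \right)} = \frac{2 m}{-650 + m}$
$J = \frac{172}{411}$ ($J = 2 \left(-172\right) \frac{1}{-650 - 172} = 2 \left(-172\right) \frac{1}{-822} = 2 \left(-172\right) \left(- \frac{1}{822}\right) = \frac{172}{411} \approx 0.41849$)
$\frac{k{\left(-571,675 \right)}}{J} = \frac{-471 + 675}{\frac{172}{411}} = 204 \cdot \frac{411}{172} = \frac{20961}{43}$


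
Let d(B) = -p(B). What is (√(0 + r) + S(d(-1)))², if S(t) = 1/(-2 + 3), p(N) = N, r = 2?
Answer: (1 + √2)² ≈ 5.8284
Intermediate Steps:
d(B) = -B
S(t) = 1 (S(t) = 1/1 = 1)
(√(0 + r) + S(d(-1)))² = (√(0 + 2) + 1)² = (√2 + 1)² = (1 + √2)²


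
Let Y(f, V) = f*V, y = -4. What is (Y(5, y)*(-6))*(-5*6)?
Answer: -3600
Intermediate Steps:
Y(f, V) = V*f
(Y(5, y)*(-6))*(-5*6) = (-4*5*(-6))*(-5*6) = -20*(-6)*(-30) = 120*(-30) = -3600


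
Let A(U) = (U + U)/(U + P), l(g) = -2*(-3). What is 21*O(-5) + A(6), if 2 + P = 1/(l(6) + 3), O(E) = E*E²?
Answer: -97017/37 ≈ -2622.1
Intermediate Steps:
l(g) = 6
O(E) = E³
P = -17/9 (P = -2 + 1/(6 + 3) = -2 + 1/9 = -2 + ⅑ = -17/9 ≈ -1.8889)
A(U) = 2*U/(-17/9 + U) (A(U) = (U + U)/(U - 17/9) = (2*U)/(-17/9 + U) = 2*U/(-17/9 + U))
21*O(-5) + A(6) = 21*(-5)³ + 18*6/(-17 + 9*6) = 21*(-125) + 18*6/(-17 + 54) = -2625 + 18*6/37 = -2625 + 18*6*(1/37) = -2625 + 108/37 = -97017/37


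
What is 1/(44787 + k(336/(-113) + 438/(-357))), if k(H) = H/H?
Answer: 1/44788 ≈ 2.2327e-5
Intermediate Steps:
k(H) = 1
1/(44787 + k(336/(-113) + 438/(-357))) = 1/(44787 + 1) = 1/44788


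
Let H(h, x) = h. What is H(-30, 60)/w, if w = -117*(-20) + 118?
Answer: -15/1229 ≈ -0.012205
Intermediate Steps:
w = 2458 (w = 2340 + 118 = 2458)
H(-30, 60)/w = -30/2458 = -30*1/2458 = -15/1229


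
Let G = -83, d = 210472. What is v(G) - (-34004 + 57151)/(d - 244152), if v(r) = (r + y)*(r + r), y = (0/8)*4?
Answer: 464066187/33680 ≈ 13779.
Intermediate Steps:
y = 0 (y = (0*(⅛))*4 = 0*4 = 0)
v(r) = 2*r² (v(r) = (r + 0)*(r + r) = r*(2*r) = 2*r²)
v(G) - (-34004 + 57151)/(d - 244152) = 2*(-83)² - (-34004 + 57151)/(210472 - 244152) = 2*6889 - 23147/(-33680) = 13778 - 23147*(-1)/33680 = 13778 - 1*(-23147/33680) = 13778 + 23147/33680 = 464066187/33680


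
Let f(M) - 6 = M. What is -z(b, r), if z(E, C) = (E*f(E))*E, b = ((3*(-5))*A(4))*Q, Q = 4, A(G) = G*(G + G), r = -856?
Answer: 7055769600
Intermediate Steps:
f(M) = 6 + M
A(G) = 2*G² (A(G) = G*(2*G) = 2*G²)
b = -1920 (b = ((3*(-5))*(2*4²))*4 = -30*16*4 = -15*32*4 = -480*4 = -1920)
z(E, C) = E²*(6 + E) (z(E, C) = (E*(6 + E))*E = E²*(6 + E))
-z(b, r) = -(-1920)²*(6 - 1920) = -3686400*(-1914) = -1*(-7055769600) = 7055769600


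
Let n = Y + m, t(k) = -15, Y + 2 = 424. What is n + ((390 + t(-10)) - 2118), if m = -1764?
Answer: -3085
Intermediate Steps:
Y = 422 (Y = -2 + 424 = 422)
n = -1342 (n = 422 - 1764 = -1342)
n + ((390 + t(-10)) - 2118) = -1342 + ((390 - 15) - 2118) = -1342 + (375 - 2118) = -1342 - 1743 = -3085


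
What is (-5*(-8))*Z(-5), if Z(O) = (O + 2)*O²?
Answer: -3000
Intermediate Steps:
Z(O) = O²*(2 + O) (Z(O) = (2 + O)*O² = O²*(2 + O))
(-5*(-8))*Z(-5) = (-5*(-8))*((-5)²*(2 - 5)) = 40*(25*(-3)) = 40*(-75) = -3000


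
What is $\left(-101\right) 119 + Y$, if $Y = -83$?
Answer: $-12102$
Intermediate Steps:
$\left(-101\right) 119 + Y = \left(-101\right) 119 - 83 = -12019 - 83 = -12102$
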